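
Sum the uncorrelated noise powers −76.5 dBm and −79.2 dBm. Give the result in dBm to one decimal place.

Convert to linear, add, convert back:
P₁ = 2.24×10⁻¹¹ W, P₂ = 1.20×10⁻¹¹ W
P_tot = 3.44×10⁻¹¹ W → 10 log₁₀(P_tot / 10⁻³) = −74.6 dBm

−74.6 dBm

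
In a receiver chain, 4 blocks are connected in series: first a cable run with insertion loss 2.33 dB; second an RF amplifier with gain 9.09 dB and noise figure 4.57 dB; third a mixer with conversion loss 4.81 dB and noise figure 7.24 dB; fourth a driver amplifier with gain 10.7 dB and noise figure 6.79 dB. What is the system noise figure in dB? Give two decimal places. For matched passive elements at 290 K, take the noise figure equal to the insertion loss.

Convert to linear (a loss of L dB is a gain of −L dB): F_i = 10^(NF_i/10), G_i = 10^(G_i,dB/10)
  Stage 1: F_1 = 10^(2.33/10) = 1.710, G_1 = 10^(−2.33/10) = 0.5848
  Stage 2: F_2 = 10^(4.57/10) = 2.864, G_2 = 10^(9.09/10) = 8.110
  Stage 3: F_3 = 10^(7.24/10) = 5.297, G_3 = 10^(−4.81/10) = 0.3304
  Stage 4: F_4 = 10^(6.79/10) = 4.775, G_4 = 10^(10.7/10) = 11.75
Friis cascade:
  F = 1.710 + (2.864 − 1)/0.5848 + (5.297 − 1)/4.742 + (4.775 − 1)/1.567 = 8.213
NF = 10 log₁₀(8.213) = 9.15 dB

9.15 dB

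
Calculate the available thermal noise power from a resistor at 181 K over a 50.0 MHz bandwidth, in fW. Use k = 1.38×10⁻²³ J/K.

125 fW

P_n = kTB = 1.38×10⁻²³ × 181 × 5.00×10⁷ = 1.25×10⁻¹³ W = 125 fW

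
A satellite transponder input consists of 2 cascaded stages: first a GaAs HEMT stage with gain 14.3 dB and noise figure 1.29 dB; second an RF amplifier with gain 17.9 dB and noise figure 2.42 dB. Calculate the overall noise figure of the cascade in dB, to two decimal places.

1.38 dB

Convert to linear (a loss of L dB is a gain of −L dB): F_i = 10^(NF_i/10), G_i = 10^(G_i,dB/10)
  Stage 1: F_1 = 10^(1.29/10) = 1.346, G_1 = 10^(14.3/10) = 26.92
  Stage 2: F_2 = 10^(2.42/10) = 1.746, G_2 = 10^(17.9/10) = 61.66
Friis cascade:
  F = 1.346 + (1.746 − 1)/26.92 = 1.374
NF = 10 log₁₀(1.374) = 1.38 dB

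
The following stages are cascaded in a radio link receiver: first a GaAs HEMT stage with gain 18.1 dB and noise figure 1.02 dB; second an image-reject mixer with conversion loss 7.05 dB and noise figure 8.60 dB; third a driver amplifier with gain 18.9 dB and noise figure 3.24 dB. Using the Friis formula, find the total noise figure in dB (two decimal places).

1.61 dB

Convert to linear (a loss of L dB is a gain of −L dB): F_i = 10^(NF_i/10), G_i = 10^(G_i,dB/10)
  Stage 1: F_1 = 10^(1.02/10) = 1.265, G_1 = 10^(18.1/10) = 64.57
  Stage 2: F_2 = 10^(8.60/10) = 7.244, G_2 = 10^(−7.05/10) = 0.1972
  Stage 3: F_3 = 10^(3.24/10) = 2.109, G_3 = 10^(18.9/10) = 77.62
Friis cascade:
  F = 1.265 + (7.244 − 1)/64.57 + (2.109 − 1)/12.74 = 1.449
NF = 10 log₁₀(1.449) = 1.61 dB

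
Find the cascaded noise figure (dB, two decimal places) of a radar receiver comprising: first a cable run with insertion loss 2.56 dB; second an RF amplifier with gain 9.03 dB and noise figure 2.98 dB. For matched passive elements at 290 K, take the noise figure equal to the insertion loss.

5.54 dB

Convert to linear (a loss of L dB is a gain of −L dB): F_i = 10^(NF_i/10), G_i = 10^(G_i,dB/10)
  Stage 1: F_1 = 10^(2.56/10) = 1.803, G_1 = 10^(−2.56/10) = 0.5546
  Stage 2: F_2 = 10^(2.98/10) = 1.986, G_2 = 10^(9.03/10) = 7.998
Friis cascade:
  F = 1.803 + (1.986 − 1)/0.5546 = 3.581
NF = 10 log₁₀(3.581) = 5.54 dB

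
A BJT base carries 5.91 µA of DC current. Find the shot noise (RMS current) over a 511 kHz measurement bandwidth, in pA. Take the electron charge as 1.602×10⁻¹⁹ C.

I_n = √(2qI·B)
2qI·B = 2 × 1.602×10⁻¹⁹ × 5.91×10⁻⁶ × 5.11×10⁵ = 9.68×10⁻¹⁹ A²
I_n = √(9.68×10⁻¹⁹) = 9.84×10⁻¹⁰ A = 984 pA

984 pA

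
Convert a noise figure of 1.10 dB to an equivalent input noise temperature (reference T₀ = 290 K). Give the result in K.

F = 10^(1.10/10) = 1.28825
T_e = (F − 1)·T₀ = (1.28825 − 1) × 290 = 83.6 K

83.6 K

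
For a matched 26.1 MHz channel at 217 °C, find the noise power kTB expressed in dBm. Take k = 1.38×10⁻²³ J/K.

−97.5 dBm

T = 217 °C + 273.15 = 490.15 K
P_n = kTB = 1.38×10⁻²³ × 490.15 × 2.61×10⁷ = 1.77×10⁻¹³ W
In dBm: 10 log₁₀(1.77×10⁻¹³ / 10⁻³) = −97.5 dBm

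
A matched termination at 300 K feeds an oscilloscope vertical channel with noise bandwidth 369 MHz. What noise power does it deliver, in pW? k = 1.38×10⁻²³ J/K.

1.53 pW

P_n = kTB = 1.38×10⁻²³ × 300 × 3.69×10⁸ = 1.53×10⁻¹² W = 1.53 pW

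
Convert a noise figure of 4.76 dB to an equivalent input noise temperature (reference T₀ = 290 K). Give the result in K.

F = 10^(4.76/10) = 2.99226
T_e = (F − 1)·T₀ = (2.99226 − 1) × 290 = 578 K

578 K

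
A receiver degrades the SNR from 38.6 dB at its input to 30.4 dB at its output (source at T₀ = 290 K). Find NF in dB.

8.2 dB

NF (dB) = SNR_in(dB) − SNR_out(dB) when the source is at T₀
NF = 38.6 − 30.4 = 8.2 dB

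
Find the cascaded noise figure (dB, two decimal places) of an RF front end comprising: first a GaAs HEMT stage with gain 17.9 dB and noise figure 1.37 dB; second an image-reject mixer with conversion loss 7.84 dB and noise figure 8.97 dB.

1.71 dB

Convert to linear (a loss of L dB is a gain of −L dB): F_i = 10^(NF_i/10), G_i = 10^(G_i,dB/10)
  Stage 1: F_1 = 10^(1.37/10) = 1.371, G_1 = 10^(17.9/10) = 61.66
  Stage 2: F_2 = 10^(8.97/10) = 7.889, G_2 = 10^(−7.84/10) = 0.1644
Friis cascade:
  F = 1.371 + (7.889 − 1)/61.66 = 1.483
NF = 10 log₁₀(1.483) = 1.71 dB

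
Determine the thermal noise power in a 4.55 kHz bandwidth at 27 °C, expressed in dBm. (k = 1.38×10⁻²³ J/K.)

−137.2 dBm

T = 27 °C + 273.15 = 300.15 K
P_n = kTB = 1.38×10⁻²³ × 300.15 × 4.55×10³ = 1.88×10⁻¹⁷ W
In dBm: 10 log₁₀(1.88×10⁻¹⁷ / 10⁻³) = −137.2 dBm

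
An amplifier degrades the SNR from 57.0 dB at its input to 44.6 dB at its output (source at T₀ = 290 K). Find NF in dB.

NF (dB) = SNR_in(dB) − SNR_out(dB) when the source is at T₀
NF = 57.0 − 44.6 = 12.4 dB

12.4 dB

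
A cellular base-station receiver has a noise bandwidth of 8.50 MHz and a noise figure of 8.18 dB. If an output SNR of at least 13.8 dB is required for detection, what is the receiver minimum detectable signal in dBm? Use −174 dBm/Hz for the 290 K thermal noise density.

−82.7 dBm

Sensitivity = −174 + 10 log₁₀(B) + NF + SNR_min
= −174 + 69.29 + 8.18 + 13.8
= −82.73 dBm → −82.7 dBm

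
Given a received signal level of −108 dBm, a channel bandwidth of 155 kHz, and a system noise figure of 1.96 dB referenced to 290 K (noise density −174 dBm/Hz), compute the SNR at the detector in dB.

Noise floor: N = −174 + 10 log₁₀(B) + NF
10 log₁₀(1.55×10⁵) = 51.9 dB
N = −174 + 51.9 + 1.96 = −120.14 dBm
SNR = P_sig − N = −108 − (−120.14) = 12.14 dB → 12.1 dB

12.1 dB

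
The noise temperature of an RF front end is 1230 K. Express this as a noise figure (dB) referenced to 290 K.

F = 1 + T_e/T₀ = 1 + 1230/290 = 5.24138
NF = 10 log₁₀(5.24138) = 7.19 dB

7.19 dB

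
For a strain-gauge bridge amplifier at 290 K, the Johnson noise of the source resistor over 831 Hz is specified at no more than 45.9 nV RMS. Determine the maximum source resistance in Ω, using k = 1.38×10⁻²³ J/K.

Johnson–Nyquist: V_n = √(4kTRB) ⇒ R = V_n² / (4kTB)
4kTB = 4 × 1.38×10⁻²³ × 290 × 8.31×10² = 1.33×10⁻¹⁷
R = (4.59×10⁻⁸)² / 1.33×10⁻¹⁷ = 1.58×10² Ω = 158 Ω

158 Ω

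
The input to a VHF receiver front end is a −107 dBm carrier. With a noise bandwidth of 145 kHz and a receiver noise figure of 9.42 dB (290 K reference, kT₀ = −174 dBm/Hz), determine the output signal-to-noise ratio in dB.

6.0 dB

Noise floor: N = −174 + 10 log₁₀(B) + NF
10 log₁₀(1.45×10⁵) = 51.61 dB
N = −174 + 51.61 + 9.42 = −112.97 dBm
SNR = P_sig − N = −107 − (−112.97) = 5.97 dB → 6.0 dB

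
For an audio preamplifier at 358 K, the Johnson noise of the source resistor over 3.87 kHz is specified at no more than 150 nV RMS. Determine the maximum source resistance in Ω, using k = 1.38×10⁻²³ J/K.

294 Ω

Johnson–Nyquist: V_n = √(4kTRB) ⇒ R = V_n² / (4kTB)
4kTB = 4 × 1.38×10⁻²³ × 358 × 3.87×10³ = 7.65×10⁻¹⁷
R = (1.50×10⁻⁷)² / 7.65×10⁻¹⁷ = 2.94×10² Ω = 294 Ω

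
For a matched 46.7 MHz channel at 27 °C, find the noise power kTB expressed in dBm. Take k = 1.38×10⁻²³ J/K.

−97.1 dBm

T = 27 °C + 273.15 = 300.15 K
P_n = kTB = 1.38×10⁻²³ × 300.15 × 4.67×10⁷ = 1.93×10⁻¹³ W
In dBm: 10 log₁₀(1.93×10⁻¹³ / 10⁻³) = −97.1 dBm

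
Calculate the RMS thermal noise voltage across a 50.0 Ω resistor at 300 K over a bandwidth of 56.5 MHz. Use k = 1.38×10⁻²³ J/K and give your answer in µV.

6.84 µV

V_n = √(4kTRB)
4kTRB = 4 × 1.38×10⁻²³ × 300 × 5.00×10¹ × 5.65×10⁷ = 4.68×10⁻¹¹ V²
V_n = √(4.68×10⁻¹¹) = 6.84×10⁻⁶ V = 6.84 µV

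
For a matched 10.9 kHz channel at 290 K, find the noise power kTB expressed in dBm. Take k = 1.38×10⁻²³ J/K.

P_n = kTB = 1.38×10⁻²³ × 290 × 1.09×10⁴ = 4.36×10⁻¹⁷ W
In dBm: 10 log₁₀(4.36×10⁻¹⁷ / 10⁻³) = −133.6 dBm

−133.6 dBm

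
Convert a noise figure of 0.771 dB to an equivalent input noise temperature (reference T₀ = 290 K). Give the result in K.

56.3 K

F = 10^(0.771/10) = 1.19426
T_e = (F − 1)·T₀ = (1.19426 − 1) × 290 = 56.3 K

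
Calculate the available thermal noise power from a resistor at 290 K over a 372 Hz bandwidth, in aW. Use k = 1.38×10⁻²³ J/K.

1.49 aW

P_n = kTB = 1.38×10⁻²³ × 290 × 3.72×10² = 1.49×10⁻¹⁸ W = 1.49 aW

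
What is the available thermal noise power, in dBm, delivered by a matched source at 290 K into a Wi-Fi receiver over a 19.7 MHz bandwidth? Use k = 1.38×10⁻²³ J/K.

P_n = kTB = 1.38×10⁻²³ × 290 × 1.97×10⁷ = 7.88×10⁻¹⁴ W
In dBm: 10 log₁₀(7.88×10⁻¹⁴ / 10⁻³) = −101.0 dBm

−101.0 dBm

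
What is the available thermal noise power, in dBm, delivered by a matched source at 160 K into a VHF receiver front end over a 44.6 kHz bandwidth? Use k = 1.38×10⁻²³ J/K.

−130.1 dBm

P_n = kTB = 1.38×10⁻²³ × 160 × 4.46×10⁴ = 9.85×10⁻¹⁷ W
In dBm: 10 log₁₀(9.85×10⁻¹⁷ / 10⁻³) = −130.1 dBm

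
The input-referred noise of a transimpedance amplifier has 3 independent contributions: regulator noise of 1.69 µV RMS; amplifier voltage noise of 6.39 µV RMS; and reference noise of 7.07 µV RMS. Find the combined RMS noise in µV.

Uncorrelated sources add in power (mean-square): V_tot = √(ΣV_i²)
V_tot = √[(1.69×10⁻⁶)² + (6.39×10⁻⁶)² + (7.07×10⁻⁶)²] = 9.68×10⁻⁶ V = 9.68 µV

9.68 µV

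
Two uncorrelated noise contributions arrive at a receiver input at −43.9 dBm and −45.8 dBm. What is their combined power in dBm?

Convert to linear, add, convert back:
P₁ = 4.07×10⁻⁸ W, P₂ = 2.63×10⁻⁸ W
P_tot = 6.70×10⁻⁸ W → 10 log₁₀(P_tot / 10⁻³) = −41.7 dBm

−41.7 dBm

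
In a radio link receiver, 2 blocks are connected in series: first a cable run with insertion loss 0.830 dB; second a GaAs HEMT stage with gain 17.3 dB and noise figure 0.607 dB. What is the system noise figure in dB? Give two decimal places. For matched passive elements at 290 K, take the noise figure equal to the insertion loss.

Convert to linear (a loss of L dB is a gain of −L dB): F_i = 10^(NF_i/10), G_i = 10^(G_i,dB/10)
  Stage 1: F_1 = 10^(0.830/10) = 1.211, G_1 = 10^(−0.830/10) = 0.8260
  Stage 2: F_2 = 10^(0.607/10) = 1.150, G_2 = 10^(17.3/10) = 53.70
Friis cascade:
  F = 1.211 + (1.150 − 1)/0.8260 = 1.392
NF = 10 log₁₀(1.392) = 1.44 dB

1.44 dB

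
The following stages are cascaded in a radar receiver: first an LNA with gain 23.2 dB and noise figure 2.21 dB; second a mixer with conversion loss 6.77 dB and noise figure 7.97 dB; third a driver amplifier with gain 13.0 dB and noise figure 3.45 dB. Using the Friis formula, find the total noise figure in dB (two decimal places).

2.35 dB

Convert to linear (a loss of L dB is a gain of −L dB): F_i = 10^(NF_i/10), G_i = 10^(G_i,dB/10)
  Stage 1: F_1 = 10^(2.21/10) = 1.663, G_1 = 10^(23.2/10) = 208.9
  Stage 2: F_2 = 10^(7.97/10) = 6.266, G_2 = 10^(−6.77/10) = 0.2104
  Stage 3: F_3 = 10^(3.45/10) = 2.213, G_3 = 10^(13.0/10) = 19.95
Friis cascade:
  F = 1.663 + (6.266 − 1)/208.9 + (2.213 − 1)/43.95 = 1.716
NF = 10 log₁₀(1.716) = 2.35 dB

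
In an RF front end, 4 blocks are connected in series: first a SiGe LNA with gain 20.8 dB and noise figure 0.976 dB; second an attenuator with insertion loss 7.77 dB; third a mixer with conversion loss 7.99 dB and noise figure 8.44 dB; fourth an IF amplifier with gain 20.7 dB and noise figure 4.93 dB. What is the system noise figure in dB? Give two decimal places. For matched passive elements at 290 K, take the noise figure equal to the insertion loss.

Convert to linear (a loss of L dB is a gain of −L dB): F_i = 10^(NF_i/10), G_i = 10^(G_i,dB/10)
  Stage 1: F_1 = 10^(0.976/10) = 1.252, G_1 = 10^(20.8/10) = 120.2
  Stage 2: F_2 = 10^(7.77/10) = 5.984, G_2 = 10^(−7.77/10) = 0.1671
  Stage 3: F_3 = 10^(8.44/10) = 6.982, G_3 = 10^(−7.99/10) = 0.1589
  Stage 4: F_4 = 10^(4.93/10) = 3.112, G_4 = 10^(20.7/10) = 117.5
Friis cascade:
  F = 1.252 + (5.984 − 1)/120.2 + (6.982 − 1)/20.09 + (3.112 − 1)/3.192 = 2.253
NF = 10 log₁₀(2.253) = 3.53 dB

3.53 dB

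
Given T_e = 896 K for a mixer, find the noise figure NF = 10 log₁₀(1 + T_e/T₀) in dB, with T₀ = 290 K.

F = 1 + T_e/T₀ = 1 + 896/290 = 4.08966
NF = 10 log₁₀(4.08966) = 6.12 dB

6.12 dB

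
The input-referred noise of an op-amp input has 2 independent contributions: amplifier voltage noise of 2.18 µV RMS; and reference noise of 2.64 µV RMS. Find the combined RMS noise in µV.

3.42 µV

Uncorrelated sources add in power (mean-square): V_tot = √(ΣV_i²)
V_tot = √[(2.18×10⁻⁶)² + (2.64×10⁻⁶)²] = 3.42×10⁻⁶ V = 3.42 µV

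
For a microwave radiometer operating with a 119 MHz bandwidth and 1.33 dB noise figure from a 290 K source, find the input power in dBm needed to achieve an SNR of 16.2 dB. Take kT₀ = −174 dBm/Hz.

−75.7 dBm

Sensitivity = −174 + 10 log₁₀(B) + NF + SNR_min
= −174 + 80.76 + 1.33 + 16.2
= −75.71 dBm → −75.7 dBm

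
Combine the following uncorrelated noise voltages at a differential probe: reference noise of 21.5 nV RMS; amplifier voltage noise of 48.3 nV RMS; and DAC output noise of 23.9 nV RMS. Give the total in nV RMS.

Uncorrelated sources add in power (mean-square): V_tot = √(ΣV_i²)
V_tot = √[(2.15×10⁻⁸)² + (4.83×10⁻⁸)² + (2.39×10⁻⁸)²] = 5.80×10⁻⁸ V = 58.0 nV

58.0 nV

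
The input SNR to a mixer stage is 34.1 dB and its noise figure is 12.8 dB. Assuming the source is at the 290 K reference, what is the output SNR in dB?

By definition F = SNR_in/SNR_out, so in dB: SNR_out = SNR_in − NF
SNR_out = 34.1 − 12.8 = 21.3 dB

21.3 dB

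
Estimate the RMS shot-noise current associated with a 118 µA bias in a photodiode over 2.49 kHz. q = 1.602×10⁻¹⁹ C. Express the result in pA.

I_n = √(2qI·B)
2qI·B = 2 × 1.602×10⁻¹⁹ × 1.18×10⁻⁴ × 2.49×10³ = 9.41×10⁻²⁰ A²
I_n = √(9.41×10⁻²⁰) = 3.07×10⁻¹⁰ A = 307 pA

307 pA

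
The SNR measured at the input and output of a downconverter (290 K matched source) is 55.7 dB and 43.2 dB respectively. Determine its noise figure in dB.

NF (dB) = SNR_in(dB) − SNR_out(dB) when the source is at T₀
NF = 55.7 − 43.2 = 12.5 dB

12.5 dB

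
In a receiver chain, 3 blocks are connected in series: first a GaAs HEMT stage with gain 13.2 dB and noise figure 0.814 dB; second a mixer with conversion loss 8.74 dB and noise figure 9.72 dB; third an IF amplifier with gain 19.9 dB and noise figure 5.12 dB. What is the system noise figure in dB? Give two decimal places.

3.83 dB

Convert to linear (a loss of L dB is a gain of −L dB): F_i = 10^(NF_i/10), G_i = 10^(G_i,dB/10)
  Stage 1: F_1 = 10^(0.814/10) = 1.206, G_1 = 10^(13.2/10) = 20.89
  Stage 2: F_2 = 10^(9.72/10) = 9.376, G_2 = 10^(−8.74/10) = 0.1337
  Stage 3: F_3 = 10^(5.12/10) = 3.251, G_3 = 10^(19.9/10) = 97.72
Friis cascade:
  F = 1.206 + (9.376 − 1)/20.89 + (3.251 − 1)/2.793 = 2.413
NF = 10 log₁₀(2.413) = 3.83 dB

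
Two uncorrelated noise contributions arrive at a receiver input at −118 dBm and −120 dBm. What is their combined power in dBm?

Convert to linear, add, convert back:
P₁ = 1.58×10⁻¹⁵ W, P₂ = 1.00×10⁻¹⁵ W
P_tot = 2.58×10⁻¹⁵ W → 10 log₁₀(P_tot / 10⁻³) = −115.9 dBm

−115.9 dBm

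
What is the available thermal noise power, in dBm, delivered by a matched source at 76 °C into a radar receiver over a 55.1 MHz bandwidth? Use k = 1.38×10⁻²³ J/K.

T = 76 °C + 273.15 = 349.15 K
P_n = kTB = 1.38×10⁻²³ × 349.15 × 5.51×10⁷ = 2.65×10⁻¹³ W
In dBm: 10 log₁₀(2.65×10⁻¹³ / 10⁻³) = −95.8 dBm

−95.8 dBm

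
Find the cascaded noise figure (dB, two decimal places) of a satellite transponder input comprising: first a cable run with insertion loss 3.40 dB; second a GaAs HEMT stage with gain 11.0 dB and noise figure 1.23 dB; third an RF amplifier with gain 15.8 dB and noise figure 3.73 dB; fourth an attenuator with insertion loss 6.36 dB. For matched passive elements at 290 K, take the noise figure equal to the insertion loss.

Convert to linear (a loss of L dB is a gain of −L dB): F_i = 10^(NF_i/10), G_i = 10^(G_i,dB/10)
  Stage 1: F_1 = 10^(3.40/10) = 2.188, G_1 = 10^(−3.40/10) = 0.4571
  Stage 2: F_2 = 10^(1.23/10) = 1.327, G_2 = 10^(11.0/10) = 12.59
  Stage 3: F_3 = 10^(3.73/10) = 2.360, G_3 = 10^(15.8/10) = 38.02
  Stage 4: F_4 = 10^(6.36/10) = 4.325, G_4 = 10^(−6.36/10) = 0.2312
Friis cascade:
  F = 2.188 + (1.327 − 1)/0.4571 + (2.360 − 1)/5.754 + (4.325 − 1)/218.8 = 3.156
NF = 10 log₁₀(3.156) = 4.99 dB

4.99 dB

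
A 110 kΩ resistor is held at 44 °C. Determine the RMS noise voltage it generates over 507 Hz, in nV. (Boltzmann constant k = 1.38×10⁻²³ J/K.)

T = 44 °C + 273.15 = 317.15 K
V_n = √(4kTRB)
4kTRB = 4 × 1.38×10⁻²³ × 317.15 × 1.10×10⁵ × 5.07×10² = 9.76×10⁻¹³ V²
V_n = √(9.76×10⁻¹³) = 9.88×10⁻⁷ V = 988 nV

988 nV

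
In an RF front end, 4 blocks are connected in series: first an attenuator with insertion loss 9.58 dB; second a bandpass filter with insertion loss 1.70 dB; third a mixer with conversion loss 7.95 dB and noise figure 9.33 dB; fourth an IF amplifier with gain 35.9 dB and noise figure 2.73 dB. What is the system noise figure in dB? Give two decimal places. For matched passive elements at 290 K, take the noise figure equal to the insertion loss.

22.75 dB

Convert to linear (a loss of L dB is a gain of −L dB): F_i = 10^(NF_i/10), G_i = 10^(G_i,dB/10)
  Stage 1: F_1 = 10^(9.58/10) = 9.078, G_1 = 10^(−9.58/10) = 0.1102
  Stage 2: F_2 = 10^(1.70/10) = 1.479, G_2 = 10^(−1.70/10) = 0.6761
  Stage 3: F_3 = 10^(9.33/10) = 8.570, G_3 = 10^(−7.95/10) = 0.1603
  Stage 4: F_4 = 10^(2.73/10) = 1.875, G_4 = 10^(35.9/10) = 3890
Friis cascade:
  F = 9.078 + (1.479 − 1)/0.1102 + (8.570 − 1)/0.07447 + (1.875 − 1)/0.01194 = 188.4
NF = 10 log₁₀(188.4) = 22.75 dB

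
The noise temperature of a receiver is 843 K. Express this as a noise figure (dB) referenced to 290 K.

F = 1 + T_e/T₀ = 1 + 843/290 = 3.9069
NF = 10 log₁₀(3.9069) = 5.92 dB

5.92 dB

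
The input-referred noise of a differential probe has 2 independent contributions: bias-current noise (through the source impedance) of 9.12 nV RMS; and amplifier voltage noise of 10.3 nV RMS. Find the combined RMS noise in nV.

13.8 nV

Uncorrelated sources add in power (mean-square): V_tot = √(ΣV_i²)
V_tot = √[(9.12×10⁻⁹)² + (1.03×10⁻⁸)²] = 1.38×10⁻⁸ V = 13.8 nV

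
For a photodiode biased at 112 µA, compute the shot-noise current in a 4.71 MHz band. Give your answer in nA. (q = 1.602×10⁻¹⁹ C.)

13.0 nA

I_n = √(2qI·B)
2qI·B = 2 × 1.602×10⁻¹⁹ × 1.12×10⁻⁴ × 4.71×10⁶ = 1.69×10⁻¹⁶ A²
I_n = √(1.69×10⁻¹⁶) = 1.30×10⁻⁸ A = 13.0 nA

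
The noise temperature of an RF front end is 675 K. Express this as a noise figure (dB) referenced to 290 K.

F = 1 + T_e/T₀ = 1 + 675/290 = 3.32759
NF = 10 log₁₀(3.32759) = 5.22 dB

5.22 dB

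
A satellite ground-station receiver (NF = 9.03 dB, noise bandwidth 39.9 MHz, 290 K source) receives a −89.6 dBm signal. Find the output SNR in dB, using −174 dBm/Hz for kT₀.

−0.6 dB

Noise floor: N = −174 + 10 log₁₀(B) + NF
10 log₁₀(3.99×10⁷) = 76.01 dB
N = −174 + 76.01 + 9.03 = −88.96 dBm
SNR = P_sig − N = −89.6 − (−88.96) = −0.64 dB → −0.6 dB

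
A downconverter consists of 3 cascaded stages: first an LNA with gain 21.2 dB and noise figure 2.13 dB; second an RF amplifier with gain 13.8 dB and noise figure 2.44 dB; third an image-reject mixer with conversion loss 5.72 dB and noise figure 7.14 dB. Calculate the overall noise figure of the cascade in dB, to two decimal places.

Convert to linear (a loss of L dB is a gain of −L dB): F_i = 10^(NF_i/10), G_i = 10^(G_i,dB/10)
  Stage 1: F_1 = 10^(2.13/10) = 1.633, G_1 = 10^(21.2/10) = 131.8
  Stage 2: F_2 = 10^(2.44/10) = 1.754, G_2 = 10^(13.8/10) = 23.99
  Stage 3: F_3 = 10^(7.14/10) = 5.176, G_3 = 10^(−5.72/10) = 0.2679
Friis cascade:
  F = 1.633 + (1.754 − 1)/131.8 + (5.176 − 1)/3162 = 1.640
NF = 10 log₁₀(1.640) = 2.15 dB

2.15 dB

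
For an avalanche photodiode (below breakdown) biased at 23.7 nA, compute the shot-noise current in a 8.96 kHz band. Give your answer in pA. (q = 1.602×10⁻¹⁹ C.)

8.25 pA

I_n = √(2qI·B)
2qI·B = 2 × 1.602×10⁻¹⁹ × 2.37×10⁻⁸ × 8.96×10³ = 6.80×10⁻²³ A²
I_n = √(6.80×10⁻²³) = 8.25×10⁻¹² A = 8.25 pA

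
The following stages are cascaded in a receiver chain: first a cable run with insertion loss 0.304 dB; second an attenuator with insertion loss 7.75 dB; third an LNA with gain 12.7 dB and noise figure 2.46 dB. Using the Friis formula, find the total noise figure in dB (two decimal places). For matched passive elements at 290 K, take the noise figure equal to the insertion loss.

10.51 dB

Convert to linear (a loss of L dB is a gain of −L dB): F_i = 10^(NF_i/10), G_i = 10^(G_i,dB/10)
  Stage 1: F_1 = 10^(0.304/10) = 1.073, G_1 = 10^(−0.304/10) = 0.9324
  Stage 2: F_2 = 10^(7.75/10) = 5.957, G_2 = 10^(−7.75/10) = 0.1679
  Stage 3: F_3 = 10^(2.46/10) = 1.762, G_3 = 10^(12.7/10) = 18.62
Friis cascade:
  F = 1.073 + (5.957 − 1)/0.9324 + (1.762 − 1)/0.1565 = 11.26
NF = 10 log₁₀(11.26) = 10.51 dB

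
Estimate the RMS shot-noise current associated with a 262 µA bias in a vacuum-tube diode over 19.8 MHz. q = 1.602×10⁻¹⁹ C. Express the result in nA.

40.8 nA

I_n = √(2qI·B)
2qI·B = 2 × 1.602×10⁻¹⁹ × 2.62×10⁻⁴ × 1.98×10⁷ = 1.66×10⁻¹⁵ A²
I_n = √(1.66×10⁻¹⁵) = 4.08×10⁻⁸ A = 40.8 nA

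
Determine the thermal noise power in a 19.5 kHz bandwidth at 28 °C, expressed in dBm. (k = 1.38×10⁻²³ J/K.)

−130.9 dBm

T = 28 °C + 273.15 = 301.15 K
P_n = kTB = 1.38×10⁻²³ × 301.15 × 1.95×10⁴ = 8.10×10⁻¹⁷ W
In dBm: 10 log₁₀(8.10×10⁻¹⁷ / 10⁻³) = −130.9 dBm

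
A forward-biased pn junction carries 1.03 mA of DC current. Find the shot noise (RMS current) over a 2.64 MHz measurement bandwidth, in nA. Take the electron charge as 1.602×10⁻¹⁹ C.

29.5 nA

I_n = √(2qI·B)
2qI·B = 2 × 1.602×10⁻¹⁹ × 1.03×10⁻³ × 2.64×10⁶ = 8.71×10⁻¹⁶ A²
I_n = √(8.71×10⁻¹⁶) = 2.95×10⁻⁸ A = 29.5 nA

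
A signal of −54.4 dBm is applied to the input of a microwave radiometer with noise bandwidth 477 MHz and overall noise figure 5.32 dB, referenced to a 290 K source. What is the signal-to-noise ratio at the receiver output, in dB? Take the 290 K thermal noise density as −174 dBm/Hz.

27.5 dB

Noise floor: N = −174 + 10 log₁₀(B) + NF
10 log₁₀(4.77×10⁸) = 86.79 dB
N = −174 + 86.79 + 5.32 = −81.89 dBm
SNR = P_sig − N = −54.4 − (−81.89) = 27.49 dB → 27.5 dB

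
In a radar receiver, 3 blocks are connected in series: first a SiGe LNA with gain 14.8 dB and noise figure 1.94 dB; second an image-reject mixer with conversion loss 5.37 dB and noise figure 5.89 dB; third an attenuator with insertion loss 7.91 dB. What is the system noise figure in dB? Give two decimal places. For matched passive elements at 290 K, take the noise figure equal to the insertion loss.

3.52 dB

Convert to linear (a loss of L dB is a gain of −L dB): F_i = 10^(NF_i/10), G_i = 10^(G_i,dB/10)
  Stage 1: F_1 = 10^(1.94/10) = 1.563, G_1 = 10^(14.8/10) = 30.20
  Stage 2: F_2 = 10^(5.89/10) = 3.882, G_2 = 10^(−5.37/10) = 0.2904
  Stage 3: F_3 = 10^(7.91/10) = 6.180, G_3 = 10^(−7.91/10) = 0.1618
Friis cascade:
  F = 1.563 + (3.882 − 1)/30.20 + (6.180 − 1)/8.770 = 2.249
NF = 10 log₁₀(2.249) = 3.52 dB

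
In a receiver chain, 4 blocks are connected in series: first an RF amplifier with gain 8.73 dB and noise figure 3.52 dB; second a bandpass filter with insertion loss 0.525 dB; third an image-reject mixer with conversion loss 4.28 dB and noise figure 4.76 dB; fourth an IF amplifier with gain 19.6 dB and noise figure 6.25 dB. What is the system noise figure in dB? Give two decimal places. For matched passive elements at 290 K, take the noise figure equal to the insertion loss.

5.88 dB

Convert to linear (a loss of L dB is a gain of −L dB): F_i = 10^(NF_i/10), G_i = 10^(G_i,dB/10)
  Stage 1: F_1 = 10^(3.52/10) = 2.249, G_1 = 10^(8.73/10) = 7.464
  Stage 2: F_2 = 10^(0.525/10) = 1.128, G_2 = 10^(−0.525/10) = 0.8861
  Stage 3: F_3 = 10^(4.76/10) = 2.992, G_3 = 10^(−4.28/10) = 0.3733
  Stage 4: F_4 = 10^(6.25/10) = 4.217, G_4 = 10^(19.6/10) = 91.20
Friis cascade:
  F = 2.249 + (1.128 − 1)/7.464 + (2.992 − 1)/6.615 + (4.217 − 1)/2.469 = 3.870
NF = 10 log₁₀(3.870) = 5.88 dB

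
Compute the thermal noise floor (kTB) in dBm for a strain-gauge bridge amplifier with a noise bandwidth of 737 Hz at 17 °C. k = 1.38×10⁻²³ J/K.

T = 17 °C + 273.15 = 290.15 K
P_n = kTB = 1.38×10⁻²³ × 290.15 × 7.37×10² = 2.95×10⁻¹⁸ W
In dBm: 10 log₁₀(2.95×10⁻¹⁸ / 10⁻³) = −145.3 dBm

−145.3 dBm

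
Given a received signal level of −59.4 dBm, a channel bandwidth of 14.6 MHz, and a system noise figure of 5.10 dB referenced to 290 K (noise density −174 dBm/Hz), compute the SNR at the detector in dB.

37.9 dB

Noise floor: N = −174 + 10 log₁₀(B) + NF
10 log₁₀(1.46×10⁷) = 71.64 dB
N = −174 + 71.64 + 5.10 = −97.26 dBm
SNR = P_sig − N = −59.4 − (−97.26) = 37.86 dB → 37.9 dB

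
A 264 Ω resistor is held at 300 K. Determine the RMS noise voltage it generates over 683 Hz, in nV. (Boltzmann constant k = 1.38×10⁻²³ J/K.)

54.6 nV

V_n = √(4kTRB)
4kTRB = 4 × 1.38×10⁻²³ × 300 × 2.64×10² × 6.83×10² = 2.99×10⁻¹⁵ V²
V_n = √(2.99×10⁻¹⁵) = 5.46×10⁻⁸ V = 54.6 nV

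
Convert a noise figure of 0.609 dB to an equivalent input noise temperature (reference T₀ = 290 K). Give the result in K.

43.7 K

F = 10^(0.609/10) = 1.15054
T_e = (F − 1)·T₀ = (1.15054 − 1) × 290 = 43.7 K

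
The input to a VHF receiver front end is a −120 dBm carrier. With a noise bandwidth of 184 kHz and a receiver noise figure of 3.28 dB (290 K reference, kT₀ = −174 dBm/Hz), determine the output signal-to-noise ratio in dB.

Noise floor: N = −174 + 10 log₁₀(B) + NF
10 log₁₀(1.84×10⁵) = 52.65 dB
N = −174 + 52.65 + 3.28 = −118.07 dBm
SNR = P_sig − N = −120 − (−118.07) = −1.93 dB → −1.9 dB

−1.9 dB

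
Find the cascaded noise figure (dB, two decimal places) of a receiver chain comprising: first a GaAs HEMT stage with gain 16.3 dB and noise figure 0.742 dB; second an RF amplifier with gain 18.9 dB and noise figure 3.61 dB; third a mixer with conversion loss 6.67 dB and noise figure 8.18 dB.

0.86 dB

Convert to linear (a loss of L dB is a gain of −L dB): F_i = 10^(NF_i/10), G_i = 10^(G_i,dB/10)
  Stage 1: F_1 = 10^(0.742/10) = 1.186, G_1 = 10^(16.3/10) = 42.66
  Stage 2: F_2 = 10^(3.61/10) = 2.296, G_2 = 10^(18.9/10) = 77.62
  Stage 3: F_3 = 10^(8.18/10) = 6.577, G_3 = 10^(−6.67/10) = 0.2153
Friis cascade:
  F = 1.186 + (2.296 − 1)/42.66 + (6.577 − 1)/3311 = 1.218
NF = 10 log₁₀(1.218) = 0.86 dB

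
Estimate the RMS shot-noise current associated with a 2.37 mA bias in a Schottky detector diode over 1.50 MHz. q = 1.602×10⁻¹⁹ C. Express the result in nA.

33.7 nA

I_n = √(2qI·B)
2qI·B = 2 × 1.602×10⁻¹⁹ × 2.37×10⁻³ × 1.50×10⁶ = 1.14×10⁻¹⁵ A²
I_n = √(1.14×10⁻¹⁵) = 3.37×10⁻⁸ A = 33.7 nA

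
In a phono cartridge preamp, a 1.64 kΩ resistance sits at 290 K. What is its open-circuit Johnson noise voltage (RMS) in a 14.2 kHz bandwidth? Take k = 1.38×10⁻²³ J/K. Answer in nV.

V_n = √(4kTRB)
4kTRB = 4 × 1.38×10⁻²³ × 290 × 1.64×10³ × 1.42×10⁴ = 3.73×10⁻¹³ V²
V_n = √(3.73×10⁻¹³) = 6.11×10⁻⁷ V = 611 nV

611 nV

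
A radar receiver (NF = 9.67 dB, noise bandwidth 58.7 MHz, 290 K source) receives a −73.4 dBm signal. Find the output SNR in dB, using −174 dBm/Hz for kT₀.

Noise floor: N = −174 + 10 log₁₀(B) + NF
10 log₁₀(5.87×10⁷) = 77.69 dB
N = −174 + 77.69 + 9.67 = −86.64 dBm
SNR = P_sig − N = −73.4 − (−86.64) = 13.24 dB → 13.2 dB

13.2 dB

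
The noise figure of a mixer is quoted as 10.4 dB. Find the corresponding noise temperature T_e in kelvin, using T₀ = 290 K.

2890 K

F = 10^(10.4/10) = 10.9648
T_e = (F − 1)·T₀ = (10.9648 − 1) × 290 = 2890 K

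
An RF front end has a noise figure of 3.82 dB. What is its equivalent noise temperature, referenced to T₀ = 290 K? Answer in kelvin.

F = 10^(3.82/10) = 2.40991
T_e = (F − 1)·T₀ = (2.40991 − 1) × 290 = 409 K

409 K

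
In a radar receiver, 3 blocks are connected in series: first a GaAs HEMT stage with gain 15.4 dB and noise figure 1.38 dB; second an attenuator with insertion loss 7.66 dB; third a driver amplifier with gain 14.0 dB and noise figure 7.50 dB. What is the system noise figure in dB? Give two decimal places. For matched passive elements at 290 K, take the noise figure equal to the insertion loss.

Convert to linear (a loss of L dB is a gain of −L dB): F_i = 10^(NF_i/10), G_i = 10^(G_i,dB/10)
  Stage 1: F_1 = 10^(1.38/10) = 1.374, G_1 = 10^(15.4/10) = 34.67
  Stage 2: F_2 = 10^(7.66/10) = 5.834, G_2 = 10^(−7.66/10) = 0.1714
  Stage 3: F_3 = 10^(7.50/10) = 5.623, G_3 = 10^(14.0/10) = 25.12
Friis cascade:
  F = 1.374 + (5.834 − 1)/34.67 + (5.623 − 1)/5.943 = 2.291
NF = 10 log₁₀(2.291) = 3.60 dB

3.60 dB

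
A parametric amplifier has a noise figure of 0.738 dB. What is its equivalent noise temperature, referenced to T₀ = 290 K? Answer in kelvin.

F = 10^(0.738/10) = 1.18522
T_e = (F − 1)·T₀ = (1.18522 − 1) × 290 = 53.7 K

53.7 K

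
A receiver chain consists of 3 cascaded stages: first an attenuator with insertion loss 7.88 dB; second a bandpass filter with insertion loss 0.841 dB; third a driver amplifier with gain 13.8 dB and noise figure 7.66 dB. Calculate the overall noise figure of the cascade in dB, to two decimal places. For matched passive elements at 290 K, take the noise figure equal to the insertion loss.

Convert to linear (a loss of L dB is a gain of −L dB): F_i = 10^(NF_i/10), G_i = 10^(G_i,dB/10)
  Stage 1: F_1 = 10^(7.88/10) = 6.138, G_1 = 10^(−7.88/10) = 0.1629
  Stage 2: F_2 = 10^(0.841/10) = 1.214, G_2 = 10^(−0.841/10) = 0.8239
  Stage 3: F_3 = 10^(7.66/10) = 5.834, G_3 = 10^(13.8/10) = 23.99
Friis cascade:
  F = 6.138 + (1.214 − 1)/0.1629 + (5.834 − 1)/0.1342 = 43.46
NF = 10 log₁₀(43.46) = 16.38 dB

16.38 dB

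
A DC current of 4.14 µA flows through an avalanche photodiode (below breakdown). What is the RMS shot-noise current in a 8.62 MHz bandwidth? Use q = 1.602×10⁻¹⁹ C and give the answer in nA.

3.38 nA

I_n = √(2qI·B)
2qI·B = 2 × 1.602×10⁻¹⁹ × 4.14×10⁻⁶ × 8.62×10⁶ = 1.14×10⁻¹⁷ A²
I_n = √(1.14×10⁻¹⁷) = 3.38×10⁻⁹ A = 3.38 nA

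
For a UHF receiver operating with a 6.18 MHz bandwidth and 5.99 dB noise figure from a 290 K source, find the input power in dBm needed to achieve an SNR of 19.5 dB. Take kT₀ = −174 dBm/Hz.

Sensitivity = −174 + 10 log₁₀(B) + NF + SNR_min
= −174 + 67.91 + 5.99 + 19.5
= −80.60 dBm → −80.6 dBm

−80.6 dBm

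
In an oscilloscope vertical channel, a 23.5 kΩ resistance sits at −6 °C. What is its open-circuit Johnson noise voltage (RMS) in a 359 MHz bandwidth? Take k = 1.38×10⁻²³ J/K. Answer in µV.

353 µV

T = −6 °C + 273.15 = 267.15 K
V_n = √(4kTRB)
4kTRB = 4 × 1.38×10⁻²³ × 267.15 × 2.35×10⁴ × 3.59×10⁸ = 1.24×10⁻⁷ V²
V_n = √(1.24×10⁻⁷) = 3.53×10⁻⁴ V = 353 µV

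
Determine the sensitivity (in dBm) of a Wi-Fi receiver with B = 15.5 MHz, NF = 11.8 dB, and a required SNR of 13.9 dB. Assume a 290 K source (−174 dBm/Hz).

−76.4 dBm

Sensitivity = −174 + 10 log₁₀(B) + NF + SNR_min
= −174 + 71.9 + 11.8 + 13.9
= −76.4 dBm → −76.4 dBm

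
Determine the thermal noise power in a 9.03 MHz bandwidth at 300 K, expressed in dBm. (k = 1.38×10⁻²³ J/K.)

P_n = kTB = 1.38×10⁻²³ × 300 × 9.03×10⁶ = 3.74×10⁻¹⁴ W
In dBm: 10 log₁₀(3.74×10⁻¹⁴ / 10⁻³) = −104.3 dBm

−104.3 dBm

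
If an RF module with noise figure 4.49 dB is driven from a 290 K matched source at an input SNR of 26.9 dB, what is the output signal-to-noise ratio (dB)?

22.41 dB

By definition F = SNR_in/SNR_out, so in dB: SNR_out = SNR_in − NF
SNR_out = 26.9 − 4.49 = 22.41 dB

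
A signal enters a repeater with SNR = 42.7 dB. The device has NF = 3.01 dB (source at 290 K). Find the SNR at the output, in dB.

By definition F = SNR_in/SNR_out, so in dB: SNR_out = SNR_in − NF
SNR_out = 42.7 − 3.01 = 39.69 dB

39.69 dB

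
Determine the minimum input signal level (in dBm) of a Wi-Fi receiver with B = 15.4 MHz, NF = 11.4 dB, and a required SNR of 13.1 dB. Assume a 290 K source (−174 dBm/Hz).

Sensitivity = −174 + 10 log₁₀(B) + NF + SNR_min
= −174 + 71.88 + 11.4 + 13.1
= −77.62 dBm → −77.6 dBm

−77.6 dBm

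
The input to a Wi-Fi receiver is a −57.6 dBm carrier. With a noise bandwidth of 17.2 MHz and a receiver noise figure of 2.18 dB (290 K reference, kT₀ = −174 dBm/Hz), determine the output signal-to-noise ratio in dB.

Noise floor: N = −174 + 10 log₁₀(B) + NF
10 log₁₀(1.72×10⁷) = 72.36 dB
N = −174 + 72.36 + 2.18 = −99.46 dBm
SNR = P_sig − N = −57.6 − (−99.46) = 41.86 dB → 41.9 dB

41.9 dB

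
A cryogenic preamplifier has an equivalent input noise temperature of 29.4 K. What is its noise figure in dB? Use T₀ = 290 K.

0.419 dB

F = 1 + T_e/T₀ = 1 + 29.4/290 = 1.10138
NF = 10 log₁₀(1.10138) = 0.419 dB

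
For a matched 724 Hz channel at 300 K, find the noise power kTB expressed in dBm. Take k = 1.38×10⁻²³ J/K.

−145.2 dBm

P_n = kTB = 1.38×10⁻²³ × 300 × 7.24×10² = 3.00×10⁻¹⁸ W
In dBm: 10 log₁₀(3.00×10⁻¹⁸ / 10⁻³) = −145.2 dBm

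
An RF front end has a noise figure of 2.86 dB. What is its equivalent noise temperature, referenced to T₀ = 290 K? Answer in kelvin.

270 K

F = 10^(2.86/10) = 1.93197
T_e = (F − 1)·T₀ = (1.93197 − 1) × 290 = 270 K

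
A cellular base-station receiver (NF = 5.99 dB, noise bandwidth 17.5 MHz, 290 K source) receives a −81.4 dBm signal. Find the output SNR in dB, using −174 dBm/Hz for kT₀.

14.2 dB

Noise floor: N = −174 + 10 log₁₀(B) + NF
10 log₁₀(1.75×10⁷) = 72.43 dB
N = −174 + 72.43 + 5.99 = −95.58 dBm
SNR = P_sig − N = −81.4 − (−95.58) = 14.18 dB → 14.2 dB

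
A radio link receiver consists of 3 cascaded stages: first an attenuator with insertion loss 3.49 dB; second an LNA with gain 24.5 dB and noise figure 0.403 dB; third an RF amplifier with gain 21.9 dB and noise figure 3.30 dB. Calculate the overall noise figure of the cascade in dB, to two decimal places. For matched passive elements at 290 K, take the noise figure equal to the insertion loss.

3.91 dB

Convert to linear (a loss of L dB is a gain of −L dB): F_i = 10^(NF_i/10), G_i = 10^(G_i,dB/10)
  Stage 1: F_1 = 10^(3.49/10) = 2.234, G_1 = 10^(−3.49/10) = 0.4477
  Stage 2: F_2 = 10^(0.403/10) = 1.097, G_2 = 10^(24.5/10) = 281.8
  Stage 3: F_3 = 10^(3.30/10) = 2.138, G_3 = 10^(21.9/10) = 154.9
Friis cascade:
  F = 2.234 + (1.097 − 1)/0.4477 + (2.138 − 1)/126.2 = 2.460
NF = 10 log₁₀(2.460) = 3.91 dB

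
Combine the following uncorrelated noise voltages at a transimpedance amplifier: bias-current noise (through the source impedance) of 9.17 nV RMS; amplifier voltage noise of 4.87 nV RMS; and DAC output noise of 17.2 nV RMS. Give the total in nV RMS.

Uncorrelated sources add in power (mean-square): V_tot = √(ΣV_i²)
V_tot = √[(9.17×10⁻⁹)² + (4.87×10⁻⁹)² + (1.72×10⁻⁸)²] = 2.01×10⁻⁸ V = 20.1 nV

20.1 nV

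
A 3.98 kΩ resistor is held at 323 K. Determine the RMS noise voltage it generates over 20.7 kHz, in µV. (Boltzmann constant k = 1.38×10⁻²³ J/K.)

V_n = √(4kTRB)
4kTRB = 4 × 1.38×10⁻²³ × 323 × 3.98×10³ × 2.07×10⁴ = 1.47×10⁻¹² V²
V_n = √(1.47×10⁻¹²) = 1.21×10⁻⁶ V = 1.21 µV

1.21 µV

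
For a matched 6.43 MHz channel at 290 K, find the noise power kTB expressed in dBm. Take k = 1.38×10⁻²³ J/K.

P_n = kTB = 1.38×10⁻²³ × 290 × 6.43×10⁶ = 2.57×10⁻¹⁴ W
In dBm: 10 log₁₀(2.57×10⁻¹⁴ / 10⁻³) = −105.9 dBm

−105.9 dBm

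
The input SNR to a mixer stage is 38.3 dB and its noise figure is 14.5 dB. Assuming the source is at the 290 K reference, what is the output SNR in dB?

23.8 dB

By definition F = SNR_in/SNR_out, so in dB: SNR_out = SNR_in − NF
SNR_out = 38.3 − 14.5 = 23.8 dB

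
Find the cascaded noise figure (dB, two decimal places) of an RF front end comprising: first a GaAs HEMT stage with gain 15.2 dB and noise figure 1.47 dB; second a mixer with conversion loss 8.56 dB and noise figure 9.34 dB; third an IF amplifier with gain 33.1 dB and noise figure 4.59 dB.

Convert to linear (a loss of L dB is a gain of −L dB): F_i = 10^(NF_i/10), G_i = 10^(G_i,dB/10)
  Stage 1: F_1 = 10^(1.47/10) = 1.403, G_1 = 10^(15.2/10) = 33.11
  Stage 2: F_2 = 10^(9.34/10) = 8.590, G_2 = 10^(−8.56/10) = 0.1393
  Stage 3: F_3 = 10^(4.59/10) = 2.877, G_3 = 10^(33.1/10) = 2042
Friis cascade:
  F = 1.403 + (8.590 − 1)/33.11 + (2.877 − 1)/4.613 = 2.039
NF = 10 log₁₀(2.039) = 3.09 dB

3.09 dB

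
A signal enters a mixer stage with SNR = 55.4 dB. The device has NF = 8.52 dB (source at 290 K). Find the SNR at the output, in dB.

46.88 dB

By definition F = SNR_in/SNR_out, so in dB: SNR_out = SNR_in − NF
SNR_out = 55.4 − 8.52 = 46.88 dB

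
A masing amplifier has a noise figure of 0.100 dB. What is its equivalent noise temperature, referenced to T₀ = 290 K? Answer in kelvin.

6.75 K

F = 10^(0.100/10) = 1.02329
T_e = (F − 1)·T₀ = (1.02329 − 1) × 290 = 6.75 K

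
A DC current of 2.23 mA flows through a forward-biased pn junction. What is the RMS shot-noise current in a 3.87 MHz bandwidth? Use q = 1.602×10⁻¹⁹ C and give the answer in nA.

I_n = √(2qI·B)
2qI·B = 2 × 1.602×10⁻¹⁹ × 2.23×10⁻³ × 3.87×10⁶ = 2.77×10⁻¹⁵ A²
I_n = √(2.77×10⁻¹⁵) = 5.26×10⁻⁸ A = 52.6 nA

52.6 nA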